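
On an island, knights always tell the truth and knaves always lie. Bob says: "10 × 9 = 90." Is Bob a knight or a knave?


Statement: "10 × 9 = 90."
Actual: 10 × 9 = 90
Claimed: 90
Statement is TRUE → Bob tells the truth → Knight

Knight


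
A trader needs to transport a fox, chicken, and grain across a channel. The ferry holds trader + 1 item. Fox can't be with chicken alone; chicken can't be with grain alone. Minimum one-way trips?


1. trader+chicken → 2. trader ← 3. trader+fox → 4. trader+chicken ← 5. trader+grain → 6. trader ← 7. trader+chicken →
Minimum trips = 7

7


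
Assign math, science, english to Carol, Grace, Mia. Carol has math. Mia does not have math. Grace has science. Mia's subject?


From clues:
  Carol → math
  Grace → science
By elimination, Mia gets the remaining.

english


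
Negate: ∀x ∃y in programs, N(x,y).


Original: ∀x ∃y N(x,y)
Rule: ¬∀→∃, ¬∃→∀, negate predicate.
Negation: ∃x ∀y ¬N(x,y)

∃x ∀y ¬N(x,y)


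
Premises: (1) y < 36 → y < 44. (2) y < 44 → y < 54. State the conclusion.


Hypothetical syllogism: P → Q, Q → R ⊢ P → R
Premise 1: y < 36 → y < 44
Premise 2: y < 44 → y < 54
Chain the implications: the middle term (y < 44) links the two.
Conclusion: If y < 36, then y < 54.

If y < 36, then y < 54.


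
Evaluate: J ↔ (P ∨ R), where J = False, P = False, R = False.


J = False, P = False, R = False
Step 1: P ∨ R = False OR False = False
Step 2: J ↔ (False): true when both sides have same truth value.
Result: False ↔ False = True

True


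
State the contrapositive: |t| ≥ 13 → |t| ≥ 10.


Original: If |t| ≥ 13, then |t| ≥ 10
Contrapositive: If ¬Q, then ¬P
Negate Q: not (|t| ≥ 10)
Negate P: not (|t| ≥ 13)

If not (|t| ≥ 10), then not (|t| ≥ 13).


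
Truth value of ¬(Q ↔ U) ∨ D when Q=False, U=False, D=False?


Q = False, U = False, D = False
Expression: ¬(Q ↔ U) ∨ D
Step 1: Q ↔ U = (False iff False) = True
Step 2: ¬(Q ↔ U) = NOT True = False
Step 3: (False) ∨ D = False OR False = False

False


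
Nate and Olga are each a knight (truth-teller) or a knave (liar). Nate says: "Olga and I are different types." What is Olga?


Nate says: "Olga and I are different types."
Case 1: Nate is a Knight (truth-teller)
  Statement is true → they ARE different → Olga is a Knave
Case 2: Nate is a Knave (liar)
  Statement is false → they are NOT different → Olga is a Knave
In both cases, Olga is a Knave.

Knave


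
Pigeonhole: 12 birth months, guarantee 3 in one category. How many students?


Pigeonhole: to guarantee k in one of n categories, need (k-1)×n + 1.
k = 3, n = 12
Minimum = (3-1) × 12 + 1 = 2 × 12 + 1

25


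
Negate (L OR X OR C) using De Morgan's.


De Morgan's law: ¬(P ∨ Q ∨ R) ≡ ¬P ∧ ¬Q ∧ ¬R
¬(L ∨ X ∨ C) = ¬L ∧ ¬X ∧ ¬C

¬L ∧ ¬X ∧ ¬C


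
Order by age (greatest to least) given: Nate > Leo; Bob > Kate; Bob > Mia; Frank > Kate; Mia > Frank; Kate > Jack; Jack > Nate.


Constraints: Nate > Leo; Bob > Kate; Bob > Mia; Frank > Kate; Mia > Frank; Kate > Jack; Jack > Nate
Method: at each step, the next-highest is the one remaining person who never appears on the smaller side of a constraint between remaining people.
  Step 1: remaining {Bob, Jack, Leo, Kate, Mia, Frank, Nate}; on the smaller side: {Jack, Leo, Kate, Mia, Frank, Nate} → Bob is next (Bob > Kate; Bob > Mia).
  Step 2: remaining {Jack, Leo, Kate, Mia, Frank, Nate}; on the smaller side: {Jack, Leo, Kate, Frank, Nate} → Mia is next (Mia > Frank).
  Step 3: remaining {Jack, Leo, Kate, Frank, Nate}; on the smaller side: {Jack, Leo, Kate, Nate} → Frank is next (Frank > Kate).
  Step 4: remaining {Jack, Leo, Kate, Nate}; on the smaller side: {Jack, Leo, Nate} → Kate is next (Kate > Jack).
  Step 5: remaining {Jack, Leo, Nate}; on the smaller side: {Leo, Nate} → Jack is next (Jack > Nate).
  Step 6: remaining {Leo, Nate}; on the smaller side: {Leo} → Nate is next (Nate > Leo).
  Step 7: only Leo remains → lowest.
Final ranking (highest to lowest):

Bob > Mia > Frank > Kate > Jack > Nate > Leo


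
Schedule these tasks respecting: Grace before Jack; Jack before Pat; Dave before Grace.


Constraints: Grace before Jack; Jack before Pat; Dave before Grace
Method: repeatedly schedule the remaining task that has no remaining task required before it.
  Step 1: remaining {Grace, Jack, Pat, Dave}; every task except Dave still has a predecessor pending → schedule Dave.
  Step 2: remaining {Grace, Jack, Pat}; every task except Grace still has a predecessor pending → schedule Grace.
  Step 3: remaining {Jack, Pat}; every task except Jack still has a predecessor pending → schedule Jack.
  Step 4: only Pat remains → schedule Pat.
Resulting order:

Dave → Grace → Jack → Pat


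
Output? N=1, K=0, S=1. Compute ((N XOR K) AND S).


N XOR K = 1^0 = 1
1 AND 1 = 1

1


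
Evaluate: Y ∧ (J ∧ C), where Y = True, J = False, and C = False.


Y = True, J = False, C = False
Step 1: J ∧ C = False AND False = False
Step 2: Y ∧ False = True AND False = False
AND is true only when ALL operands are true.

False


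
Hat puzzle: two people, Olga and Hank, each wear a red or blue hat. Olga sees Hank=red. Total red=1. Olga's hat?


Total red = 1, Hank = red
Red accounted for: 1
Remaining for Olga: 0
Olga's hat is blue.

blue


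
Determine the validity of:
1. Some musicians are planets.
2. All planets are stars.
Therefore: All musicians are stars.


Premise 1: Some musicians are planets.
Premise 2: All planets are stars.
Conclusion: All musicians are stars.
Fallacy: illicit minor. The minor term (musicians) is distributed in the conclusion ('All musicians ...') but undistributed in its premise ('Some musicians are planets' doesn't cover all musicians).
Only 'Some musicians are stars' follows, not 'All'.

Invalid


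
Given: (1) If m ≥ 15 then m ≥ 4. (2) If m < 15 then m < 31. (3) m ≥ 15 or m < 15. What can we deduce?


Constructive dilemma: (P → Q) ∧ (R → S), P ∨ R ⊢ Q ∨ S
Premise 1: m ≥ 15 → m ≥ 4
Premise 2: m < 15 → m < 31
Premise 3: m ≥ 15 ∨ m < 15
Case 1: Assuming m ≥ 15, then by Premise 1, m ≥ 4.
Case 2: Assuming m < 15, then by Premise 2, m < 31.
Since one of m ≥ 15 or m < 15 must hold, we get m ≥ 4 or m < 31.

m ≥ 4 or m < 31.


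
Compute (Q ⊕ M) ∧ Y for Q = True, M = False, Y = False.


Q = True, M = False, Y = False
Step 1: Q ⊕ M = True XOR False = True
Step 2: True ∧ Y = True AND False = False
XOR true when exactly one of Q,M is true; then AND with Y.

False


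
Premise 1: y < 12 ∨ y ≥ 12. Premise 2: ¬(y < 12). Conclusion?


Disjunctive syllogism: P ∨ Q, ¬P ⊢ Q
Disjunction: y < 12 ∨ y ≥ 12
We know it is not the case that y < 12.
By disjunctive syllogism, the other disjunct must be true.

y ≥ 12


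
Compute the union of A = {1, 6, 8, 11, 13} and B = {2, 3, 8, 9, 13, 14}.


A = {1, 6, 8, 11, 13}
B = {2, 3, 8, 9, 13, 14}
Operation: union
All elements combined: 1, 2, 3, 6, 8, 9, 11, 13, 14

{1, 2, 3, 6, 8, 9, 11, 13, 14}


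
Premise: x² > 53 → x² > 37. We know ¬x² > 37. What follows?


Modus tollens: P → Q, ¬Q ⊢ ¬P
P: x² > 53
Q: x² > 37
We have P → Q and Q is false.
By modus tollens, P must be false.

It is not the case that x² > 53


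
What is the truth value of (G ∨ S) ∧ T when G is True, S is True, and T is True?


G = True, S = True, T = True
Step 1: G ∨ S = True OR True = True
Step 2: True ∧ T = True AND True = True
OR is true when at least one operand is true; AND requires both.

True


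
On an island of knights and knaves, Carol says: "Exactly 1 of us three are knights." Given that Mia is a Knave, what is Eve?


Carol claims exactly 1 knights among Carol, Mia, Eve.
Given: Mia is a Knave.

Case 1: Carol is a Knight (tells truth)
  Then exactly 1 of the three are knights.
  Counting Carol, Mia: 1 knight(s) so far. Need 0 more → Eve = Knave.
Case 2: Carol is a Knave (lies)
  Then the count is NOT 1.
  If Eve = Knight, count = 1 = 1 → claim would be true, contradicts lie.
  If Eve = Knave, count = 0 ≠ 1 → lie confirmed ✓

Eve is a Knave.

Knave


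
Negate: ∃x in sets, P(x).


Original: ∃x P(x)
Rule: ¬∀→∃, ¬∃→∀, negate predicate.
Negation: ∀x ¬P(x)

∀x ¬P(x)


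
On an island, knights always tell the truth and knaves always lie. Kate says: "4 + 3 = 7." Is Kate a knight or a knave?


Statement: "4 + 3 = 7."
Actual: 4 + 3 = 7
Claimed: 7
Statement is TRUE → Kate tells the truth → Knight

Knight


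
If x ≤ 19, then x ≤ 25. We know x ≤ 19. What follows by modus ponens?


Modus ponens: P → Q, P ⊢ Q
P: x ≤ 19
Q: x ≤ 25
We have P → Q and P is true.
By modus ponens, Q must be true.

x ≤ 25


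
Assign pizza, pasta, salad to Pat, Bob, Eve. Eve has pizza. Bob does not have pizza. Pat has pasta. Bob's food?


From clues:
  Eve → pizza
  Pat → pasta
By elimination, Bob gets the remaining.

salad


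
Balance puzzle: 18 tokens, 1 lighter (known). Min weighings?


Each weighing has 3 outcomes (left heavy / balance / right heavy), so k weighings distinguish at most 3^k cases; splitting into three near-equal groups achieves this.
Need 3^k ≥ 18: 3^2 = 9 < 18 ≤ 3^3 = 27
k = ⌈log₃(18)⌉ = 3

3


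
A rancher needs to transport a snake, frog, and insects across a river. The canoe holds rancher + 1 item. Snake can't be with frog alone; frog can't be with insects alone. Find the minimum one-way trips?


1. rancher+frog → 2. rancher ← 3. rancher+snake → 4. rancher+frog ← 5. rancher+insects → 6. rancher ← 7. rancher+frog →
Minimum trips = 7

7


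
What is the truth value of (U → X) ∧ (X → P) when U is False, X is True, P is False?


U = False, X = True, P = False
Step 1: U → X is false only when U=True and X=False. Result: True
Step 2: X → P is false only when X=True and P=False. Result: False
Step 3: True ∧ False = False

False


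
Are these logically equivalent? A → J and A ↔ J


Expression 1: A → J
Expression 2: A ↔ J
Truth table (A J | Expr1 Expr2):
  T T |   T     T
  T F |   F     F
  F T |   T     F   ← differ
  F F |   T     T
Counterexample: A=F, J=T gives Expr1 = T but Expr2 = F, so the expressions are NOT logically equivalent.

No


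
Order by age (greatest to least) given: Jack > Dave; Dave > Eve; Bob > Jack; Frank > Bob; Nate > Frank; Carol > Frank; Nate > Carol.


Constraints: Jack > Dave; Dave > Eve; Bob > Jack; Frank > Bob; Nate > Frank; Carol > Frank; Nate > Carol
Method: at each step, the next-highest is the one remaining person who never appears on the smaller side of a constraint between remaining people.
  Step 1: remaining {Jack, Carol, Bob, Eve, Nate, Frank, Dave}; on the smaller side: {Jack, Carol, Bob, Eve, Frank, Dave} → Nate is next (Nate > Frank; Nate > Carol).
  Step 2: remaining {Jack, Carol, Bob, Eve, Frank, Dave}; on the smaller side: {Jack, Bob, Eve, Frank, Dave} → Carol is next (Carol > Frank).
  Step 3: remaining {Jack, Bob, Eve, Frank, Dave}; on the smaller side: {Jack, Bob, Eve, Dave} → Frank is next (Frank > Bob).
  Step 4: remaining {Jack, Bob, Eve, Dave}; on the smaller side: {Jack, Eve, Dave} → Bob is next (Bob > Jack).
  Step 5: remaining {Jack, Eve, Dave}; on the smaller side: {Eve, Dave} → Jack is next (Jack > Dave).
  Step 6: remaining {Eve, Dave}; on the smaller side: {Eve} → Dave is next (Dave > Eve).
  Step 7: only Eve remains → lowest.
Final ranking (highest to lowest):

Nate > Carol > Frank > Bob > Jack > Dave > Eve


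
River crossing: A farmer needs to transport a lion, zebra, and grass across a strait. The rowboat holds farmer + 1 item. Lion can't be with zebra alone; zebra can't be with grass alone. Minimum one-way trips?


1. farmer+zebra → 2. farmer ← 3. farmer+lion → 4. farmer+zebra ← 5. farmer+grass → 6. farmer ← 7. farmer+zebra →
Minimum trips = 7

7


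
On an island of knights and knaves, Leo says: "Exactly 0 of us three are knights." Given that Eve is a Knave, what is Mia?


Leo claims exactly 0 knights among Leo, Eve, Mia.
Given: Eve is a Knave.

Case 1: Leo is a Knight (tells truth)
  Then exactly 0 of the three are knights.
  Counting Leo, Eve: 1 knight(s) so far. Need -1 more → impossible.
Case 2: Leo is a Knave (lies)
  Then the count is NOT 0.
  If Mia = Knave, count = 0 = 0 → claim would be true, contradicts lie.
  If Mia = Knight, count = 1 ≠ 0 → lie confirmed ✓

Mia is a Knight.

Knight


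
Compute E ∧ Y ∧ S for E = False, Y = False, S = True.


E = False, Y = False, S = True
Step 1: E ∧ Y = False AND False = False
Step 2: (False) ∧ S = (False) AND True = False
AND is true only when ALL operands are true.

False


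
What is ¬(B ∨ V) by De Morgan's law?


De Morgan's law: ¬(P ∨ Q) ≡ ¬P ∧ ¬Q
¬(B ∨ V) = ¬B ∧ ¬V

¬B ∧ ¬V


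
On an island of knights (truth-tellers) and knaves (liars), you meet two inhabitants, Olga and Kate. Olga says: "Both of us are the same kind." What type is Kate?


Olga says: "Both of us are the same kind."
Case 1: Olga is a Knight (truth-teller)
  Statement is true → they ARE the same → Kate is also a Knight
Case 2: Olga is a Knave (liar)
  Statement is false → they are NOT the same → Kate is a Knight
In both cases, Kate is a Knight.

Knight


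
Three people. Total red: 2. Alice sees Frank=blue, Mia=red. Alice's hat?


Total red = 2, seen red = 1
Own red = 2 - 1 = 1
Alice's hat is red.

red


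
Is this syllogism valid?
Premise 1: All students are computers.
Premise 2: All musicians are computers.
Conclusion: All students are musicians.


Premise 1: All students are computers.
Premise 2: All musicians are computers.
Conclusion: All students are musicians.
Fallacy: undistributed middle. computers is predicate in both.
Counterexample: students and musicians could be disjoint subsets of computers.

Invalid


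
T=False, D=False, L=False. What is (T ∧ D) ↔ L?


T = False, D = False, L = False
Expression: (T ∧ D) ↔ L
Step 1: T ∧ D = False AND False = False
Step 2: (False) ↔ L = (False iff False) = True

True


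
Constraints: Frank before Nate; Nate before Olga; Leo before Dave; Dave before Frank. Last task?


Constraints: Frank before Nate; Nate before Olga; Leo before Dave; Dave before Frank
The last task can have nothing scheduled after it, so it must never appear on the left of a 'before'.
Tasks appearing before some other task: Frank, Nate, Leo, Dave.
The only task not in that list is Olga → it is last.

Olga


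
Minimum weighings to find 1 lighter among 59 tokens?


Each weighing has 3 outcomes (left heavy / balance / right heavy), so k weighings distinguish at most 3^k cases; splitting into three near-equal groups achieves this.
Need 3^k ≥ 59: 3^3 = 27 < 59 ≤ 3^4 = 81
k = ⌈log₃(59)⌉ = 4

4


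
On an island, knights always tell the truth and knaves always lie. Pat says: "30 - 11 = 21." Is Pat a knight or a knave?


Statement: "30 - 11 = 21."
Actual: 30 - 11 = 19
Claimed: 21
Statement is FALSE → Pat lies → Knave

Knave


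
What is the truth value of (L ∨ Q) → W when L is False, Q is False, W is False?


L = False, Q = False, W = False
Step 1: L ∨ Q = False OR False = False
Step 2: (False) → W: false only when antecedent=True and W=False.
Result: True

True


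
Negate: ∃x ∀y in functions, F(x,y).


Original: ∃x ∀y F(x,y)
Rule: ¬∀→∃, ¬∃→∀, negate predicate.
Negation: ∀x ∃y ¬F(x,y)

∀x ∃y ¬F(x,y)


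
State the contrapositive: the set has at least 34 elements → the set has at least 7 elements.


Original: If the set has at least 34 elements, then the set has at least 7 elements
Contrapositive: If ¬Q, then ¬P
Negate Q: not (the set has at least 7 elements)
Negate P: not (the set has at least 34 elements)

If not (the set has at least 7 elements), then not (the set has at least 34 elements).


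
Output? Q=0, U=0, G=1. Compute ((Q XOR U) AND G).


Q XOR U = 0^0 = 0
0 AND 1 = 0

0


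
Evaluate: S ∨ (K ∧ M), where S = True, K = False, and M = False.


S = True, K = False, M = False
Step 1: K ∧ M = False AND False = False
Step 2: S ∨ False = True OR False = True
AND evaluated first (higher precedence); then OR applied.

True


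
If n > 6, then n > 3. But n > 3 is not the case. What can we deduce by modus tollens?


Modus tollens: P → Q, ¬Q ⊢ ¬P
P: n > 6
Q: n > 3
We have P → Q and Q is false.
By modus tollens, P must be false.

It is not the case that n > 6


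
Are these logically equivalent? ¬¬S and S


Expression 1: ¬¬S
Expression 2: S
Truth table (S | Expr1 Expr2):
  T |   T     T
  F |   F     F
All 2 rows agree, so the expressions are logically equivalent.

Yes


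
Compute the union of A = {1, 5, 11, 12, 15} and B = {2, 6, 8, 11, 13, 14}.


A = {1, 5, 11, 12, 15}
B = {2, 6, 8, 11, 13, 14}
Operation: union
All elements combined: 1, 2, 5, 6, 8, 11, 12, 13, 14, 15

{1, 2, 5, 6, 8, 11, 12, 13, 14, 15}


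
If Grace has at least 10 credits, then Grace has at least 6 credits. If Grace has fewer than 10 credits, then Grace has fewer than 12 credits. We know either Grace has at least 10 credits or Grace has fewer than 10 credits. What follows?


Constructive dilemma: (P → Q) ∧ (R → S), P ∨ R ⊢ Q ∨ S
Premise 1: Grace has at least 10 credits → Grace has at least 6 credits
Premise 2: Grace has fewer than 10 credits → Grace has fewer than 12 credits
Premise 3: Grace has at least 10 credits ∨ Grace has fewer than 10 credits
Case 1: Assuming Grace has at least 10 credits, then by Premise 1, Grace has at least 6 credits.
Case 2: Assuming Grace has fewer than 10 credits, then by Premise 2, Grace has fewer than 12 credits.
Since one of Grace has at least 10 credits or Grace has fewer than 10 credits must hold, we get Grace has at least 6 credits or Grace has fewer than 12 credits.

Grace has at least 6 credits or Grace has fewer than 12 credits.


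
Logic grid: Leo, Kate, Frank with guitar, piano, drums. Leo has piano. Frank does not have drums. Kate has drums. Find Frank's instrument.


From clues:
  Kate → drums
  Leo → piano
By elimination, Frank gets the remaining.

guitar


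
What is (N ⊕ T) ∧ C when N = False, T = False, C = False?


N = False, T = False, C = False
Step 1: N ⊕ T = False XOR False = False
Step 2: False ∧ C = False AND False = False
XOR true when exactly one of N,T is true; then AND with C.

False


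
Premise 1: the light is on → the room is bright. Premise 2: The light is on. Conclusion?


Modus ponens: P → Q, P ⊢ Q
P: the light is on
Q: the room is bright
We have P → Q and P is true.
By modus ponens, Q must be true.

The room is bright


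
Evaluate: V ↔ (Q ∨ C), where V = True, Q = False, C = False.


V = True, Q = False, C = False
Step 1: Q ∨ C = False OR False = False
Step 2: V ↔ (False): true when both sides have same truth value.
Result: True ↔ False = False

False


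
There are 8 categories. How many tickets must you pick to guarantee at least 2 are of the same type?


Pigeonhole: to guarantee k in one of n categories, need (k-1)×n + 1.
k = 2, n = 8
Minimum = (2-1) × 8 + 1 = 1 × 8 + 1

9


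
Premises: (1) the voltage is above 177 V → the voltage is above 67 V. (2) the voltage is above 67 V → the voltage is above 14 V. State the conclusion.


Hypothetical syllogism: P → Q, Q → R ⊢ P → R
Premise 1: the voltage is above 177 V → the voltage is above 67 V
Premise 2: the voltage is above 67 V → the voltage is above 14 V
Chain the implications: the middle term (the voltage is above 67 V) links the two.
Conclusion: If the voltage is above 177 V, then the voltage is above 14 V.

If the voltage is above 177 V, then the voltage is above 14 V.


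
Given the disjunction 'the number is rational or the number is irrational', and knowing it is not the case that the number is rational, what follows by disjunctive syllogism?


Disjunctive syllogism: P ∨ Q, ¬P ⊢ Q
Disjunction: the number is rational ∨ the number is irrational
We know it is not the case that the number is rational.
By disjunctive syllogism, the other disjunct must be true.

The number is irrational


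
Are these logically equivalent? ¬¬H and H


Expression 1: ¬¬H
Expression 2: H
Truth table (H | Expr1 Expr2):
  T |   T     T
  F |   F     F
All 2 rows agree, so the expressions are logically equivalent.

Yes


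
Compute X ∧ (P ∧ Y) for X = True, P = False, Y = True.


X = True, P = False, Y = True
Step 1: P ∧ Y = False AND True = False
Step 2: X ∧ False = True AND False = False
AND is true only when ALL operands are true.

False


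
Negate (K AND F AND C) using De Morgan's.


De Morgan's law: ¬(P ∧ Q ∧ R) ≡ ¬P ∨ ¬Q ∨ ¬R
¬(K ∧ F ∧ C) = ¬K ∨ ¬F ∨ ¬C

¬K ∨ ¬F ∨ ¬C


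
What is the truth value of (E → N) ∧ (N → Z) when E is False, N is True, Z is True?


E = False, N = True, Z = True
Step 1: E → N is false only when E=True and N=False. Result: True
Step 2: N → Z is false only when N=True and Z=False. Result: True
Step 3: True ∧ True = True

True


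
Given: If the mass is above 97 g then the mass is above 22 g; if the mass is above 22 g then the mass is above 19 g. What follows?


Hypothetical syllogism: P → Q, Q → R ⊢ P → R
Premise 1: the mass is above 97 g → the mass is above 22 g
Premise 2: the mass is above 22 g → the mass is above 19 g
Chain the implications: the middle term (the mass is above 22 g) links the two.
Conclusion: If the mass is above 97 g, then the mass is above 19 g.

If the mass is above 97 g, then the mass is above 19 g.


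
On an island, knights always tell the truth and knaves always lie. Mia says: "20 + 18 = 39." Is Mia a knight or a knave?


Statement: "20 + 18 = 39."
Actual: 20 + 18 = 38
Claimed: 39
Statement is FALSE → Mia lies → Knave

Knave


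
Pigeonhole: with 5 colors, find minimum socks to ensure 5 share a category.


Pigeonhole: to guarantee k in one of n categories, need (k-1)×n + 1.
k = 5, n = 5
Minimum = (5-1) × 5 + 1 = 4 × 5 + 1

21


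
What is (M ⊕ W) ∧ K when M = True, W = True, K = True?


M = True, W = True, K = True
Step 1: M ⊕ W = True XOR True = False
Step 2: False ∧ K = False AND True = False
XOR true when exactly one of M,W is true; then AND with K.

False


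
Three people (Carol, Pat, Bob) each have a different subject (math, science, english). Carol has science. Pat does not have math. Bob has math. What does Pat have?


From clues:
  Bob → math
  Carol → science
By elimination, Pat gets the remaining.

english


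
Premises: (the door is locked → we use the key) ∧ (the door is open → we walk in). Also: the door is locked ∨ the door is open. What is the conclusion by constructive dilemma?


Constructive dilemma: (P → Q) ∧ (R → S), P ∨ R ⊢ Q ∨ S
Premise 1: the door is locked → we use the key
Premise 2: the door is open → we walk in
Premise 3: the door is locked ∨ the door is open
Case 1: Assuming the door is locked, then by Premise 1, we use the key.
Case 2: Assuming the door is open, then by Premise 2, we walk in.
Since one of the door is locked or the door is open must hold, we get we use the key or we walk in.

We use the key or we walk in.


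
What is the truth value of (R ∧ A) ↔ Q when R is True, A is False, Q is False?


R = True, A = False, Q = False
Step 1: R ∧ A = True AND False = False
Step 2: (False) ↔ Q: true when both sides have same truth value.
Result: False ↔ False = True

True


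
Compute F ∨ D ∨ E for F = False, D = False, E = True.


F = False, D = False, E = True
Step 1: F ∨ D = False OR False = False
Step 2: False ∨ E = False OR True = True
OR is true when at least one operand is true.

True


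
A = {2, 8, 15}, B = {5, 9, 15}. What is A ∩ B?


A = {2, 8, 15}
B = {5, 9, 15}
Operation: intersection
Elements in both: 15

{15}


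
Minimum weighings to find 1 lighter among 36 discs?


Each weighing has 3 outcomes (left heavy / balance / right heavy), so k weighings distinguish at most 3^k cases; splitting into three near-equal groups achieves this.
Need 3^k ≥ 36: 3^3 = 27 < 36 ≤ 3^4 = 81
k = ⌈log₃(36)⌉ = 4

4


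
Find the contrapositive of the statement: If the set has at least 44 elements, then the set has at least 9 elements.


Original: If the set has at least 44 elements, then the set has at least 9 elements
Contrapositive: If ¬Q, then ¬P
Negate Q: not (the set has at least 9 elements)
Negate P: not (the set has at least 44 elements)

If not (the set has at least 9 elements), then not (the set has at least 44 elements).


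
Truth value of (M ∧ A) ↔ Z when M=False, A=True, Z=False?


M = False, A = True, Z = False
Expression: (M ∧ A) ↔ Z
Step 1: M ∧ A = False AND True = False
Step 2: (False) ↔ Z = (False iff False) = True

True


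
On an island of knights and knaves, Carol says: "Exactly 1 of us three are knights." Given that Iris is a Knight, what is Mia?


Carol claims exactly 1 knights among Carol, Iris, Mia.
Given: Iris is a Knight.

Case 1: Carol is a Knight (tells truth)
  Then exactly 1 of the three are knights.
  Counting Carol, Iris: 2 knight(s) so far. Need -1 more → impossible.
Case 2: Carol is a Knave (lies)
  Then the count is NOT 1.
  If Mia = Knave, count = 1 = 1 → claim would be true, contradicts lie.
  If Mia = Knight, count = 2 ≠ 1 → lie confirmed ✓

Mia is a Knight.

Knight


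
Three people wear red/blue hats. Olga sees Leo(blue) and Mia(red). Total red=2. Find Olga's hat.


Total red = 2, seen red = 1
Own red = 2 - 1 = 1
Olga's hat is red.

red


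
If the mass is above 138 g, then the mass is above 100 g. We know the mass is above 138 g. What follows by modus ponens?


Modus ponens: P → Q, P ⊢ Q
P: the mass is above 138 g
Q: the mass is above 100 g
We have P → Q and P is true.
By modus ponens, Q must be true.

The mass is above 100 g


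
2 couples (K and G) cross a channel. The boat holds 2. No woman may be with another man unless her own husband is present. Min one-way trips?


Label couples K and G.
1. WK+WG → (far: WK,WG; near: HK,HG)
2. WK ←   (far: WG; near: HK,HG,WK)
3. HK+HG → (far: HK,HG,WG; near: WK)
4. HK ←   (far: HG,WG; near: HK,WK)  — HK returns, since WK is alone on near bank
5. HK+WK → (far: all four; near: empty)
Every state respects the constraint.
Minimum trips = 5

5


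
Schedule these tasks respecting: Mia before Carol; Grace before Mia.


Constraints: Mia before Carol; Grace before Mia
Method: repeatedly schedule the remaining task that has no remaining task required before it.
  Step 1: remaining {Grace, Carol, Mia}; every task except Grace still has a predecessor pending → schedule Grace.
  Step 2: remaining {Carol, Mia}; every task except Mia still has a predecessor pending → schedule Mia.
  Step 3: only Carol remains → schedule Carol.
Resulting order:

Grace → Mia → Carol


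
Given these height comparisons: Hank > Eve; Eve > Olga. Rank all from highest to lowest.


Constraints: Hank > Eve; Eve > Olga
Method: at each step, the next-highest is the one remaining person who never appears on the smaller side of a constraint between remaining people.
  Step 1: remaining {Hank, Olga, Eve}; on the smaller side: {Olga, Eve} → Hank is next (Hank > Eve).
  Step 2: remaining {Olga, Eve}; on the smaller side: {Olga} → Eve is next (Eve > Olga).
  Step 3: only Olga remains → lowest.
Final ranking (highest to lowest):

Hank > Eve > Olga


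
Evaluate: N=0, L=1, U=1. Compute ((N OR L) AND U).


N OR L = 0|1 = 1
1 AND 1 = 1

1


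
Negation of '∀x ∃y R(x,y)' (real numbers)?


Original: ∀x ∃y R(x,y)
Rule: ¬∀→∃, ¬∃→∀, negate predicate.
Negation: ∃x ∀y ¬R(x,y)

∃x ∀y ¬R(x,y)


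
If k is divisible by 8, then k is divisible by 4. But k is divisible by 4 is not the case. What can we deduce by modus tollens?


Modus tollens: P → Q, ¬Q ⊢ ¬P
P: k is divisible by 8
Q: k is divisible by 4
We have P → Q and Q is false.
By modus tollens, P must be false.

It is not the case that k is divisible by 8


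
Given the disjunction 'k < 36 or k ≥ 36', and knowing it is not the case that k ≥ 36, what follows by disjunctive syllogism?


Disjunctive syllogism: P ∨ Q, ¬P ⊢ Q
Disjunction: k < 36 ∨ k ≥ 36
We know it is not the case that k ≥ 36.
By disjunctive syllogism, the other disjunct must be true.

k < 36


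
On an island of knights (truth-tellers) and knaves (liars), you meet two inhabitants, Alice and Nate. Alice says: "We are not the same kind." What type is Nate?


Alice says: "We are not the same kind."
Case 1: Alice is a Knight (truth-teller)
  Statement is true → they ARE different → Nate is a Knave
Case 2: Alice is a Knave (liar)
  Statement is false → they are NOT different → Nate is a Knave
In both cases, Nate is a Knave.

Knave


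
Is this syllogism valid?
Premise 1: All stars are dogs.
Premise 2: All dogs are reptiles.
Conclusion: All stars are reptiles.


Premise 1: All stars are dogs.
Premise 2: All dogs are reptiles.
Conclusion: All stars are reptiles.
Barbara syllogism (AAA-1): All A are B, All B are C → All A are C.
Middle term (dogs) distributed in premise 2.

Valid


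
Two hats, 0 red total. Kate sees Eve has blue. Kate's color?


Total red = 0, Eve = blue
Red accounted for: 0
Remaining for Kate: 0
Kate's hat is blue.

blue


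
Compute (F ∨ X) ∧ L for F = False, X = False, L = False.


F = False, X = False, L = False
Step 1: F ∨ X = False OR False = False
Step 2: False ∧ L = False AND False = False
OR is true when at least one operand is true; AND requires both.

False


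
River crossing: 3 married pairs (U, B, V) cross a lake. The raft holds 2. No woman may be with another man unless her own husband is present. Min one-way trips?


Label couples U, B, V (H = husband, W = wife).
Counting alone: 6 people, the raft carries 2 and someone must bring it back, so each round trip nets at most +1 on the far side until the last crossing → at least 9 trips. The jealousy constraint makes 9 impossible; the shortest valid schedule has 11:
1. WU+WB →  (far: WU,WB; near: HU,HB,HV,WV)
2. WU ←       (far: WB; near: HU,HB,HV,WU,WV)
3. WU+WV →  (far: WU,WB,WV; near: HU,HB,HV)
4. WU ←       (far: WB,WV; near: HU,HB,HV,WU)
5. HB+HV →  (far: HB,WB,HV,WV; near: HU,WU)
6. HB+WB ←  (far: HV,WV; near: HU,WU,HB,WB)
7. HU+HB →  (far: HU,HB,HV,WV; near: WU,WB)
8. WV ←       (far: HU,HB,HV; near: WU,WB,WV)
9. WU+WB →  (far: HU,WU,HB,WB,HV; near: WV)
10. HV ←      (far: HU,WU,HB,WB; near: HV,WV)
11. HV+WV → (far: all six; near: empty)
In every state each wife is either with her husband or with no other man.
Minimum trips = 11

11


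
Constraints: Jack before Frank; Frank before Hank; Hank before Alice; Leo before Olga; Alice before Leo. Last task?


Constraints: Jack before Frank; Frank before Hank; Hank before Alice; Leo before Olga; Alice before Leo
The last task can have nothing scheduled after it, so it must never appear on the left of a 'before'.
Tasks appearing before some other task: Jack, Frank, Hank, Leo, Alice.
The only task not in that list is Olga → it is last.

Olga


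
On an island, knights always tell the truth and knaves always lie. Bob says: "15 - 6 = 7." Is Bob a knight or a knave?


Statement: "15 - 6 = 7."
Actual: 15 - 6 = 9
Claimed: 7
Statement is FALSE → Bob lies → Knave

Knave


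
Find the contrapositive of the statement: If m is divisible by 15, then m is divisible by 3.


Original: If m is divisible by 15, then m is divisible by 3
Contrapositive: If ¬Q, then ¬P
Negate Q: not (m is divisible by 3)
Negate P: not (m is divisible by 15)

If not (m is divisible by 3), then not (m is divisible by 15).


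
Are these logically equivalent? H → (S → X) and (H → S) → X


Expression 1: H → (S → X)
Expression 2: (H → S) → X
Truth table (H S X | Expr1 Expr2):
  T T T |   T     T
  T T F |   F     F
  T F T |   T     T
  T F F |   T     T
  F T T |   T     T
  F T F |   T     F   ← differ
  F F T |   T     T
  F F F |   T     F   ← differ
Counterexample: H=F, S=T, X=F gives Expr1 = T but Expr2 = F, so the expressions are NOT logically equivalent.

No


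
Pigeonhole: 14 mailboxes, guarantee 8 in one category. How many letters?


Pigeonhole: to guarantee k in one of n categories, need (k-1)×n + 1.
k = 8, n = 14
Minimum = (8-1) × 14 + 1 = 7 × 14 + 1

99


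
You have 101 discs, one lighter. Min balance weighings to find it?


Each weighing has 3 outcomes (left heavy / balance / right heavy), so k weighings distinguish at most 3^k cases; splitting into three near-equal groups achieves this.
Need 3^k ≥ 101: 3^4 = 81 < 101 ≤ 3^5 = 243
k = ⌈log₃(101)⌉ = 5

5


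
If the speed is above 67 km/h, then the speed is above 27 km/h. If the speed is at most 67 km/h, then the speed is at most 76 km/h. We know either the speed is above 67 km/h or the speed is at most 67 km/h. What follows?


Constructive dilemma: (P → Q) ∧ (R → S), P ∨ R ⊢ Q ∨ S
Premise 1: the speed is above 67 km/h → the speed is above 27 km/h
Premise 2: the speed is at most 67 km/h → the speed is at most 76 km/h
Premise 3: the speed is above 67 km/h ∨ the speed is at most 67 km/h
Case 1: Assuming the speed is above 67 km/h, then by Premise 1, the speed is above 27 km/h.
Case 2: Assuming the speed is at most 67 km/h, then by Premise 2, the speed is at most 76 km/h.
Since one of the speed is above 67 km/h or the speed is at most 67 km/h must hold, we get the speed is above 27 km/h or the speed is at most 76 km/h.

The speed is above 27 km/h or the speed is at most 76 km/h.


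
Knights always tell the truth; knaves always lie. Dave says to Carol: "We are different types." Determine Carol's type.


Dave says: "We are different types."
Case 1: Dave is a Knight (truth-teller)
  Statement is true → they ARE different → Carol is a Knave
Case 2: Dave is a Knave (liar)
  Statement is false → they are NOT different → Carol is a Knave
In both cases, Carol is a Knave.

Knave


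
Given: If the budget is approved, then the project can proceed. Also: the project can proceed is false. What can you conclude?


Modus tollens: P → Q, ¬Q ⊢ ¬P
P: the budget is approved
Q: the project can proceed
We have P → Q and Q is false.
By modus tollens, P must be false.

It is not the case that the budget is approved


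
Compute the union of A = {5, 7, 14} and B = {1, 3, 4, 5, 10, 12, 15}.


A = {5, 7, 14}
B = {1, 3, 4, 5, 10, 12, 15}
Operation: union
All elements combined: 1, 3, 4, 5, 7, 10, 12, 14, 15

{1, 3, 4, 5, 7, 10, 12, 14, 15}


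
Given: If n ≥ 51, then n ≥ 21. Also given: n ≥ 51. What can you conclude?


Modus ponens: P → Q, P ⊢ Q
P: n ≥ 51
Q: n ≥ 21
We have P → Q and P is true.
By modus ponens, Q must be true.

n ≥ 21


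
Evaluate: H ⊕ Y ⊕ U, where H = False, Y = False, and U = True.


H = False, Y = False, U = True
Step 1: H ⊕ Y = False XOR False = False
Step 2: False ⊕ U = False XOR True = True
XOR is true when an odd number of operands are true.

True


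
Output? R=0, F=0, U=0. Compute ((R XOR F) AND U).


R XOR F = 0^0 = 0
0 AND 0 = 0

0


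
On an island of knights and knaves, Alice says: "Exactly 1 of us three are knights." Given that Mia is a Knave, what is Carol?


Alice claims exactly 1 knights among Alice, Mia, Carol.
Given: Mia is a Knave.

Case 1: Alice is a Knight (tells truth)
  Then exactly 1 of the three are knights.
  Counting Alice, Mia: 1 knight(s) so far. Need 0 more → Carol = Knave.
Case 2: Alice is a Knave (lies)
  Then the count is NOT 1.
  If Carol = Knight, count = 1 = 1 → claim would be true, contradicts lie.
  If Carol = Knave, count = 0 ≠ 1 → lie confirmed ✓

Carol is a Knave.

Knave


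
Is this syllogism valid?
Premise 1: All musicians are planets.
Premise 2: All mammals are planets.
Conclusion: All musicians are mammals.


Premise 1: All musicians are planets.
Premise 2: All mammals are planets.
Conclusion: All musicians are mammals.
Fallacy: undistributed middle. planets is predicate in both.
Counterexample: musicians and mammals could be disjoint subsets of planets.

Invalid


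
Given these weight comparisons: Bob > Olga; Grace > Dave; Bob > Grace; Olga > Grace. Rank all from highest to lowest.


Constraints: Bob > Olga; Grace > Dave; Bob > Grace; Olga > Grace
Method: at each step, the next-highest is the one remaining person who never appears on the smaller side of a constraint between remaining people.
  Step 1: remaining {Olga, Dave, Bob, Grace}; on the smaller side: {Olga, Dave, Grace} → Bob is next (Bob > Olga; Bob > Grace).
  Step 2: remaining {Olga, Dave, Grace}; on the smaller side: {Dave, Grace} → Olga is next (Olga > Grace).
  Step 3: remaining {Dave, Grace}; on the smaller side: {Dave} → Grace is next (Grace > Dave).
  Step 4: only Dave remains → lowest.
Final ranking (highest to lowest):

Bob > Olga > Grace > Dave


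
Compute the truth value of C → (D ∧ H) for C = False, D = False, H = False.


C = False, D = False, H = False
Step 1: D ∧ H = False AND False = False
Step 2: C → (False): false only when C=True and consequent=False.
Result: True

True


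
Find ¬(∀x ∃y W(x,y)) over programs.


Original: ∀x ∃y W(x,y)
Rule: ¬∀→∃, ¬∃→∀, negate predicate.
Negation: ∃x ∀y ¬W(x,y)

∃x ∀y ¬W(x,y)


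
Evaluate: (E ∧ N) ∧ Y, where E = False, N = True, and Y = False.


E = False, N = True, Y = False
Step 1: E ∧ N = False AND True = False
Step 2: False ∧ Y = False AND False = False
AND is true only when ALL operands are true.

False


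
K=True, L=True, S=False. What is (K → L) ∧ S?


K = True, L = True, S = False
Expression: (K → L) ∧ S
Step 1: K → L = True → True (false only if K=True, L=False) = True
Step 2: (True) ∧ S = True AND False = False

False


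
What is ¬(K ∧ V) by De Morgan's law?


De Morgan's law: ¬(P ∧ Q) ≡ ¬P ∨ ¬Q
¬(K ∧ V) = ¬K ∨ ¬V

¬K ∨ ¬V


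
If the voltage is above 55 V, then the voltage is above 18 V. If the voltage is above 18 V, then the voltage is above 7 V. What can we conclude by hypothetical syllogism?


Hypothetical syllogism: P → Q, Q → R ⊢ P → R
Premise 1: the voltage is above 55 V → the voltage is above 18 V
Premise 2: the voltage is above 18 V → the voltage is above 7 V
Chain the implications: the middle term (the voltage is above 18 V) links the two.
Conclusion: If the voltage is above 55 V, then the voltage is above 7 V.

If the voltage is above 55 V, then the voltage is above 7 V.


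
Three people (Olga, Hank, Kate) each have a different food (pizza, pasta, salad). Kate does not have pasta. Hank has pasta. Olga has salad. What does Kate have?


From clues:
  Olga → salad
  Hank → pasta
By elimination, Kate gets the remaining.

pizza


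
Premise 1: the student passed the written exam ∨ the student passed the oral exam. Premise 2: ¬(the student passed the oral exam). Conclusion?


Disjunctive syllogism: P ∨ Q, ¬P ⊢ Q
Disjunction: the student passed the written exam ∨ the student passed the oral exam
We know it is not the case that the student passed the oral exam.
By disjunctive syllogism, the other disjunct must be true.

The student passed the written exam


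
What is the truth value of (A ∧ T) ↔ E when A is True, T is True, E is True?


A = True, T = True, E = True
Step 1: A ∧ T = True AND True = True
Step 2: (True) ↔ E: true when both sides have same truth value.
Result: True ↔ True = True

True


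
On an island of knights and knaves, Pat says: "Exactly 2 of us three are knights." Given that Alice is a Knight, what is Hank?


Pat claims exactly 2 knights among Pat, Alice, Hank.
Given: Alice is a Knight.

Case 1: Pat is a Knight (tells truth)
  Then exactly 2 of the three are knights.
  Counting Pat, Alice: 2 knight(s) so far. Need 0 more → Hank = Knave.
Case 2: Pat is a Knave (lies)
  Then the count is NOT 2.
  If Hank = Knight, count = 2 = 2 → claim would be true, contradicts lie.
  If Hank = Knave, count = 1 ≠ 2 → lie confirmed ✓

Hank is a Knave.

Knave
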